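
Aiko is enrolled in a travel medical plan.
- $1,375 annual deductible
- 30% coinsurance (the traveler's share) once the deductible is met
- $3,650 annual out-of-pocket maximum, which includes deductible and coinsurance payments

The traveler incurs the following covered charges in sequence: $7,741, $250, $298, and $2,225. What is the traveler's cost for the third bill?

#1 ($7,741): $1,375 finishes the deductible; $6,366 goes to coinsurance; coinsurance $6,366 × 30% = $1,909.80. Traveler pays $3,284.80; OOP now $3,284.80.
#2 ($250): 30% coinsurance on $250 = $75. Traveler pays $75; OOP now $3,359.80.
#3 ($298): 30% coinsurance on $298 = $89.40. Cost to traveler: $89.40. OOP to date $3,449.20.

$89.40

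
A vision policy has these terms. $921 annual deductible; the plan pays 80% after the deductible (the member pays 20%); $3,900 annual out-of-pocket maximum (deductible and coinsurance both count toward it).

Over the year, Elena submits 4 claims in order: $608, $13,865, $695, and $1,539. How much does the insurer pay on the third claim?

$556

Bill 1, $608: entire amount goes to the deductible. Member owes $608 (running OOP $608). Plan pays $608 − $608 = $0.
Bill 2, $13,865: deductible takes $313, $13,552 remains; 20% of $13,552 = $2,710.40. Member pays $3,023.40; OOP now $3,631.40. Plan pays $13,865 − $3,023.40 = $10,841.60.
Bill 3, $695: 20% coinsurance on $695 = $139. Member owes $139 (running OOP $3,770.40). Plan pays $695 − $139 = $556.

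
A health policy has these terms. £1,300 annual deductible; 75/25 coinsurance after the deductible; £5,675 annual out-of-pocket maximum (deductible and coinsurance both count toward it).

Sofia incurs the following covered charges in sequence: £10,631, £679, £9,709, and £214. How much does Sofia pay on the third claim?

£1,872.50

#1 (£10,631): £1,300 to deductible, leaving £9,331; coinsurance £9,331 × 25% = £2,332.75. Patient owes £3,632.75 (running OOP £3,632.75).
#2 (£679): 25% coinsurance on £679 = £169.75. Cost to patient: £169.75. OOP to date £3,802.50.
#3 (£9,709): deductible already satisfied, so patient's share is 25% × £9,709 = £2,427.25. OOP would hit £6,229.75 > £5,675, so the cap limits the patient to £5,675 − £3,802.50 = £1,872.50.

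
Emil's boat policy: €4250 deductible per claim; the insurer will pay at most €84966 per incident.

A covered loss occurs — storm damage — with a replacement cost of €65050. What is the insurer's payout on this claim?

Less the €4250 deductible: €65050 − €4250 = €60800.
€60800 ≤ €84966, so the limit doesn't bind; insurer pays €60800.

€60800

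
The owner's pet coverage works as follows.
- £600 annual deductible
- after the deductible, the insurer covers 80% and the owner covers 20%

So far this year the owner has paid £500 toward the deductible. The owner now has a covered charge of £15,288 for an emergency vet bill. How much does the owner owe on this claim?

£500 of the £600 deductible is already met, leaving £100.
The remaining £15,188 (= £15,288 − £100) moves to coinsurance.
Coinsurance: £15,188 × 20% = £3,037.60.
So the owner owes £100 + £3,037.60 = £3,137.60.

£3,137.60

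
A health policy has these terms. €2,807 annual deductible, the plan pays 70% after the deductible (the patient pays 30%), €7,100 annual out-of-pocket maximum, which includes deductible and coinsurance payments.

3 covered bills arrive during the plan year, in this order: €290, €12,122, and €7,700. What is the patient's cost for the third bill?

€1,411.50

Claim 1 (€290): all of it applies to the deductible. Cost to patient: €290. OOP to date €290.
Claim 2 (€12,122): deductible takes €2,517, €9,605 remains; coinsurance €9,605 × 30% = €2,881.50. Patient owes €5,398.50 (running OOP €5,688.50).
Claim 3 (€7,700): deductible met; 30% of €7,700 = €2,310. Adding that to €5,688.50 gives €7,998.50, past the €7,100 cap; patient pays only €7,100 − €5,688.50 = €1,411.50.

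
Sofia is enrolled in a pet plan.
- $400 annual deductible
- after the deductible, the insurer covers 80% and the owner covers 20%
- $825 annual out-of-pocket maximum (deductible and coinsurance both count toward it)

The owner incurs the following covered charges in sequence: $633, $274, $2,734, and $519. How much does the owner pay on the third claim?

$323.60

Claim 1 ($633): deductible takes $400, $233 remains; 20% of $233 = $46.60. Cost to owner: $446.60. OOP to date $446.60.
Claim 2 ($274): deductible met; 20% of $274 = $54.80. Owner pays $54.80; OOP now $501.40.
Claim 3 ($2,734): deductible met; 20% of $2,734 = $546.80. OOP would hit $1,048.20 > $825, so the cap limits the owner to $825 − $501.40 = $323.60.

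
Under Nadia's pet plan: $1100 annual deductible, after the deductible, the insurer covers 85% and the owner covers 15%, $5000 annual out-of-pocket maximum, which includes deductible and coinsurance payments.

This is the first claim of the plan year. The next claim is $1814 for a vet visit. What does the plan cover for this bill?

Nothing has been paid toward the $1100 deductible, so the first $1100 of this charge is applied there.
The remaining $714 (= $1814 − $1100) moves to coinsurance.
Coinsurance: $714 × 15% = $107.10.
So the owner owes $1100 + $107.10 = $1207.10 before any cap.
Year-to-date out-of-pocket becomes $0 + $1207.10 = $1207.10, still under the $5000 maximum, so no cap applies.
The insurer covers the remainder: $1814 − $1207.10 = $606.90.

$606.90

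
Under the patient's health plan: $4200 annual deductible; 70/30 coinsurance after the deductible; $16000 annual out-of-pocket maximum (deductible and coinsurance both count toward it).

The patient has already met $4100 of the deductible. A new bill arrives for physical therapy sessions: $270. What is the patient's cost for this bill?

$151

Deductible still to meet: $4200 − $4100 = $100.
The remaining $170 (= $270 − $100) moves to coinsurance.
30% of $170 = $51 falls to the patient.
So the patient owes $100 + $51 = $151 before any cap.
Year-to-date out-of-pocket becomes $4100 + $151 = $4251, still under the $16000 maximum, so no cap applies.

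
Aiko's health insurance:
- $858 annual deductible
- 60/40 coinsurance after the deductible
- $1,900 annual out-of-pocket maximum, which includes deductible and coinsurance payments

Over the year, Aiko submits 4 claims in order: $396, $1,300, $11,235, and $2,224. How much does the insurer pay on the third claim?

#1 ($396): entire amount goes to the deductible. Patient owes $396 (running OOP $396). Insurer: $396 − $396 = $0.
#2 ($1,300): $462 to deductible, leaving $838; coinsurance $838 × 40% = $335.20. Cost to patient: $797.20. OOP to date $1,193.20. Insurer: $1,300 − $797.20 = $502.80.
#3 ($11,235): 40% coinsurance on $11,235 = $4,494. OOP would hit $5,687.20 > $1,900, so the cap limits the patient to $1,900 − $1,193.20 = $706.80. Plan pays $11,235 − $706.80 = $10,528.20.

$10,528.20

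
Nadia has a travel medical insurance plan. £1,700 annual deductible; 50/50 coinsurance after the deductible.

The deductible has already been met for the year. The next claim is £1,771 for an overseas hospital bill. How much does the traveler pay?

£885.50

The deductible is already satisfied, so the full bill goes to coinsurance.
Traveler's 50% share of £1,771 is £885.50.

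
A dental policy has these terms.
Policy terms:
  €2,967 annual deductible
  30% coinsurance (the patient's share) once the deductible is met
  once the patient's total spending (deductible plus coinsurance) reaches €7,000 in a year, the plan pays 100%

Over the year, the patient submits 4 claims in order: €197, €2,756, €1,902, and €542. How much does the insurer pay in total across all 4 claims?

Bill 1, €197: fully absorbed by the deductible. Cost to patient: €197. OOP to date €197. Plan pays €197 − €197 = €0.
Bill 2, €2,756: all of it applies to the deductible. Patient owes €2,756 (running OOP €2,953). Plan pays €2,756 − €2,756 = €0.
Bill 3, €1,902: deductible takes €14, €1,888 remains; patient's 30% is €566.40. Patient owes €580.40 (running OOP €3,533.40). Insurer: €1,902 − €580.40 = €1,321.60.
Bill 4, €542: deductible already satisfied, so patient's share is 30% × €542 = €162.60. Patient pays €162.60; OOP now €3,696. Plan pays €542 − €162.60 = €379.40.
Insurer total = bills − patient's total = €5,397 − €3,696 = €1,701.

€1,701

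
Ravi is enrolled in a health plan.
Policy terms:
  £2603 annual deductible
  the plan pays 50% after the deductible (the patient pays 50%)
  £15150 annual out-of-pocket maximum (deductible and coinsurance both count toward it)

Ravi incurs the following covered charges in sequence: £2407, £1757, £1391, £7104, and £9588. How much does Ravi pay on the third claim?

£695.50

Claim 1 (£2407): all of it applies to the deductible. Cost to patient: £2407. OOP to date £2407.
Claim 2 (£1757): £196 finishes the deductible; £1561 goes to coinsurance; patient's 50% is £780.50. Patient pays £976.50; OOP now £3383.50.
Claim 3 (£1391): deductible already satisfied, so patient's share is 50% × £1391 = £695.50. Patient owes £695.50 (running OOP £4079).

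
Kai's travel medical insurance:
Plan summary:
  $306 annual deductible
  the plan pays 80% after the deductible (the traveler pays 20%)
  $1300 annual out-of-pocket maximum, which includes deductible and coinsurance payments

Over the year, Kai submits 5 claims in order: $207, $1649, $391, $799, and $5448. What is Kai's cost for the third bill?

#1 ($207): fully absorbed by the deductible. Traveler owes $207 (running OOP $207).
#2 ($1649): deductible takes $99, $1550 remains; traveler's 20% is $310. Cost to traveler: $409. OOP to date $616.
#3 ($391): 20% coinsurance on $391 = $78.20. Traveler pays $78.20; OOP now $694.20.

$78.20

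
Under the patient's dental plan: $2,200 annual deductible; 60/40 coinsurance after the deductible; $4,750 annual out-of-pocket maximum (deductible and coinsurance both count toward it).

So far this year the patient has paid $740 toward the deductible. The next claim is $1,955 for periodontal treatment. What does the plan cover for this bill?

Deductible still to meet: $2,200 − $740 = $1,460.
That leaves $1,955 − $1,460 = $495 for coinsurance.
Patient's 40% share of $495 is $198.
That puts the patient's cost at $1,460 + $198 = $1,658 before any cap.
Year-to-date out-of-pocket becomes $740 + $1,658 = $2,398, still under the $4,750 maximum, so no cap applies.
Insurer pays the balance: $1,955 − $1,658 = $297.

$297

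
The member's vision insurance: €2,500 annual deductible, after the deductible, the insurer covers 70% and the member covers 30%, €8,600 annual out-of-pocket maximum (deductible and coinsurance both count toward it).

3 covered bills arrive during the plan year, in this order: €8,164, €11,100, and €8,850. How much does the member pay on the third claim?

€1,070.80

Claim 1 (€8,164): €2,500 to deductible, leaving €5,664; 30% of €5,664 = €1,699.20. Cost to member: €4,199.20. OOP to date €4,199.20.
Claim 2 (€11,100): deductible met; 30% of €11,100 = €3,330. Cost to member: €3,330. OOP to date €7,529.20.
Claim 3 (€8,850): 30% coinsurance on €8,850 = €2,655. Adding that to €7,529.20 gives €10,184.20, past the €8,600 cap; member pays only €8,600 − €7,529.20 = €1,070.80.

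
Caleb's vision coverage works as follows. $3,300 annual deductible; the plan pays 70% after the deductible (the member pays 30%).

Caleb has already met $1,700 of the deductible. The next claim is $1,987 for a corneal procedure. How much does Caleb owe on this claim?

$1,716.10

Deductible still to meet: $3,300 − $1,700 = $1,600.
After the $1,600 deductible portion, $1,987 − $1,600 = $387 is subject to coinsurance.
Member's 30% share of $387 is $116.10.
So the member owes $1,600 + $116.10 = $1,716.10.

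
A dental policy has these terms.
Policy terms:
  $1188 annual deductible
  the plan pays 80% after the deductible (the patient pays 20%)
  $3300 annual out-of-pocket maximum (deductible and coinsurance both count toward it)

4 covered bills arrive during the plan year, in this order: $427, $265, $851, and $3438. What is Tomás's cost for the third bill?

Claim 1 — $427: fully absorbed by the deductible. Cost to patient: $427. OOP to date $427.
Claim 2 — $265: fully absorbed by the deductible. Patient owes $265 (running OOP $692).
Claim 3 — $851: deductible takes $496, $355 remains; coinsurance $355 × 20% = $71. Cost to patient: $567. OOP to date $1259.

$567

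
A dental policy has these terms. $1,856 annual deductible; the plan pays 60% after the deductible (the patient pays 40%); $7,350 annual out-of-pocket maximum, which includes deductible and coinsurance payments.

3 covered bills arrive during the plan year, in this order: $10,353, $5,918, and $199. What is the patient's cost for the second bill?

$2,095.20

Claim 1 — $10,353: deductible takes $1,856, $8,497 remains; patient's 40% is $3,398.80. Patient pays $5,254.80; OOP now $5,254.80.
Claim 2 — $5,918: deductible already satisfied, so patient's share is 40% × $5,918 = $2,367.20. That would push OOP to $7,622, over the $7,350 cap, so patient pays $7,350 − $5,254.80 = $2,095.20.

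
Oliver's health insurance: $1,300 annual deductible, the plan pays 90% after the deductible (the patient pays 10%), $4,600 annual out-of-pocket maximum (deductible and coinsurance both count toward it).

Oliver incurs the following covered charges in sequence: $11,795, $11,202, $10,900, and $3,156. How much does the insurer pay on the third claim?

Bill 1, $11,795: $1,300 to deductible, leaving $10,495; patient's 10% is $1,049.50. Cost to patient: $2,349.50. OOP to date $2,349.50. Insurer: $11,795 − $2,349.50 = $9,445.50.
Bill 2, $11,202: deductible met; 10% of $11,202 = $1,120.20. Cost to patient: $1,120.20. OOP to date $3,469.70. Insurer: $11,202 − $1,120.20 = $10,081.80.
Bill 3, $10,900: deductible already satisfied, so patient's share is 10% × $10,900 = $1,090. Patient pays $1,090; OOP now $4,559.70. Insurer: $10,900 − $1,090 = $9,810.

$9,810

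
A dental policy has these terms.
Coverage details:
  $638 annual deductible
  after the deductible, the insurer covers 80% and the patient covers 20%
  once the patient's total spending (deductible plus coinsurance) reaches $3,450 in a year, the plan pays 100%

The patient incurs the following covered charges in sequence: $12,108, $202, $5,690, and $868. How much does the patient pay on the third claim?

$477.60

Bill 1, $12,108: deductible takes $638, $11,470 remains; 20% of $11,470 = $2,294. Patient owes $2,932 (running OOP $2,932).
Bill 2, $202: deductible already satisfied, so patient's share is 20% × $202 = $40.40. Cost to patient: $40.40. OOP to date $2,972.40.
Bill 3, $5,690: deductible met; 20% of $5,690 = $1,138. OOP would hit $4,110.40 > $3,450, so the cap limits the patient to $3,450 − $2,972.40 = $477.60.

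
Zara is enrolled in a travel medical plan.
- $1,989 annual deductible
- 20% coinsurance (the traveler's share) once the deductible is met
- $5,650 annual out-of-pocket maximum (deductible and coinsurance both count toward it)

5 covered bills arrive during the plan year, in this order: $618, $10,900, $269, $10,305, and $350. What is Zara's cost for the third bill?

Claim 1 ($618): entire amount goes to the deductible. Traveler pays $618; OOP now $618.
Claim 2 ($10,900): $1,371 to deductible, leaving $9,529; traveler's 20% is $1,905.80. Traveler pays $3,276.80; OOP now $3,894.80.
Claim 3 ($269): 20% coinsurance on $269 = $53.80. Cost to traveler: $53.80. OOP to date $3,948.60.

$53.80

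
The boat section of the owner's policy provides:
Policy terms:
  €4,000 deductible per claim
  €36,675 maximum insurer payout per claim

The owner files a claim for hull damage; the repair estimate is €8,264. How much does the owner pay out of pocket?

€4,000

Less the €4,000 deductible: €8,264 − €4,000 = €4,264.
That's under the €36,675 cap, so the insurer reimburses the full €4,264.
The owner bears the rest of the original loss: €8,264 − €4,264 = €4,000.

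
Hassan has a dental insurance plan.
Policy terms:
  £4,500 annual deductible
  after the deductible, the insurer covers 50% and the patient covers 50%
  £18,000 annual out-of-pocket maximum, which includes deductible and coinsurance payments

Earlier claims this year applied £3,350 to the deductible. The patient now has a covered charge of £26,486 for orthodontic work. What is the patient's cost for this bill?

£3,350 of the £4,500 deductible is already met, leaving £1,150.
After the £1,150 deductible portion, £26,486 − £1,150 = £25,336 is subject to coinsurance.
50% of £25,336 = £12,668 falls to the patient.
That puts the patient's cost at £1,150 + £12,668 = £13,818 before any cap.
Cumulative spending £3,350 + £13,818 = £17,168 stays under the £18,000 maximum.

£13,818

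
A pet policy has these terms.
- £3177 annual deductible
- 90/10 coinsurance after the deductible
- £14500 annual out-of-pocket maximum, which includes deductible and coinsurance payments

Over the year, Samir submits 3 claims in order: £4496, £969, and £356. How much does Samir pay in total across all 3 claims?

Claim 1 — £4496: deductible takes £3177, £1319 remains; 10% of £1319 = £131.90. Owner pays £3308.90; OOP now £3308.90.
Claim 2 — £969: 10% coinsurance on £969 = £96.90. Owner owes £96.90 (running OOP £3405.80).
Claim 3 — £356: deductible already satisfied, so owner's share is 10% × £356 = £35.60. Cost to owner: £35.60. OOP to date £3441.40.
Summing the owner's payments: £3308.90 + £96.90 + £35.60 = £3441.40.

£3441.40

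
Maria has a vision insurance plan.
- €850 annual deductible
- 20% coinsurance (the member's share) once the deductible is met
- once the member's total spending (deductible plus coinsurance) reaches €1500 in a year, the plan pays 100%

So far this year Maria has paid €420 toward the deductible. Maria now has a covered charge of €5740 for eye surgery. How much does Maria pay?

Remaining deductible: €850 − €420 = €430.
The remaining €5310 (= €5740 − €430) moves to coinsurance.
Coinsurance: €5310 × 20% = €1062.
Member responsibility before any cap: €430 + €1062 = €1492.
That would bring total out-of-pocket to €1912, past the €1500 cap. The member is capped at €1500 − €420 = €1080 on this claim.

€1080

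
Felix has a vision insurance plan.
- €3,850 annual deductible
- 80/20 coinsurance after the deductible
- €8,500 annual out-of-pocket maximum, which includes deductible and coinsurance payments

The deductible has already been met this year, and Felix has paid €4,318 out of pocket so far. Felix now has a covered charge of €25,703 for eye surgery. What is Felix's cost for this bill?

The deductible is already satisfied, so the full bill goes to coinsurance.
Member's 20% share of €25,703 is €5,140.60.
Year-to-date out-of-pocket would reach €4,318 + €5,140.60 = €9,458.60, above the €8,500 maximum, so the member pays only €8,500 − €4,318 = €4,182.

€4,182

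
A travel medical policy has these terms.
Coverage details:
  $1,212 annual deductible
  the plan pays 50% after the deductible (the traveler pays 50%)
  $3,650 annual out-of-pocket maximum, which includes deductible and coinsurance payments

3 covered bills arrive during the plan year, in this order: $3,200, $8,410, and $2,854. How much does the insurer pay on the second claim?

Bill 1, $3,200: deductible takes $1,212, $1,988 remains; coinsurance $1,988 × 50% = $994. Cost to traveler: $2,206. OOP to date $2,206. Plan pays $3,200 − $2,206 = $994.
Bill 2, $8,410: 50% coinsurance on $8,410 = $4,205. That would push OOP to $6,411, over the $3,650 cap, so traveler pays $3,650 − $2,206 = $1,444. Plan pays $8,410 − $1,444 = $6,966.

$6,966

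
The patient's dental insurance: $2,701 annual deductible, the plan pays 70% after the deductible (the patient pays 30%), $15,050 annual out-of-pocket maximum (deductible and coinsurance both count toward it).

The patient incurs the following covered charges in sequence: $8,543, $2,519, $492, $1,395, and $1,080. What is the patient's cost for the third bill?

#1 ($8,543): $2,701 finishes the deductible; $5,842 goes to coinsurance; patient's 30% is $1,752.60. Patient pays $4,453.60; OOP now $4,453.60.
#2 ($2,519): 30% coinsurance on $2,519 = $755.70. Patient pays $755.70; OOP now $5,209.30.
#3 ($492): deductible met; 30% of $492 = $147.60. Cost to patient: $147.60. OOP to date $5,356.90.

$147.60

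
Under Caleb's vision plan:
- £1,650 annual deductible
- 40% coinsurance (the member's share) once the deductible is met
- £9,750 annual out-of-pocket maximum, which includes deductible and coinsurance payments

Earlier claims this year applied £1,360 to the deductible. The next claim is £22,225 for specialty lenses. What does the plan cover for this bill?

£1,360 of the £1,650 deductible is already met, leaving £290.
The remaining £21,935 (= £22,225 − £290) moves to coinsurance.
Member's 40% share of £21,935 is £8,774.
That puts the member's cost at £290 + £8,774 = £9,064 before any cap.
That would bring total out-of-pocket to £10,424, past the £9,750 cap. The member is capped at £9,750 − £1,360 = £8,390 on this claim.
The insurer covers the remainder: £22,225 − £8,390 = £13,835.

£13,835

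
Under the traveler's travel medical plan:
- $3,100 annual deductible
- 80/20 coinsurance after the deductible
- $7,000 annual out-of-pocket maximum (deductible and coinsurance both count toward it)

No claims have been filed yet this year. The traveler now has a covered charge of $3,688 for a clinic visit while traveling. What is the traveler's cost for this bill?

Deductible not yet touched, so the first $3,100 of the bill goes to the deductible.
That leaves $3,688 − $3,100 = $588 for coinsurance.
Traveler's 20% share of $588 is $117.60.
Traveler responsibility before any cap: $3,100 + $117.60 = $3,217.60.
Year-to-date out-of-pocket becomes $0 + $3,217.60 = $3,217.60, still under the $7,000 maximum, so no cap applies.

$3,217.60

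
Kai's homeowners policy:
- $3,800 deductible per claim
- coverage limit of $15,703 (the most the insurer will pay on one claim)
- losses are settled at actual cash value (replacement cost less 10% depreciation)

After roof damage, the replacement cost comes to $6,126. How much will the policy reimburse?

At 10% depreciation, ACV = $6,126 − $612.60 = $5,513.40.
After the deductible, $5,513.40 − $3,800 = $1,713.40 remains.
That's under the $15,703 cap, so the insurer reimburses the full $1,713.40.

$1,713.40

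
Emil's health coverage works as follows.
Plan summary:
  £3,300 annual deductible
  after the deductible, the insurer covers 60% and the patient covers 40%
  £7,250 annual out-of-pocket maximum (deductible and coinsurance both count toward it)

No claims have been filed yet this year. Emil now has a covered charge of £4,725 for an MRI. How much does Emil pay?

The full £3,300 deductible is still open; £3,300 of this bill applies to it.
After the £3,300 deductible portion, £4,725 − £3,300 = £1,425 is subject to coinsurance.
Patient's 40% share of £1,425 is £570.
That puts the patient's cost at £3,300 + £570 = £3,870 before any cap.
Year-to-date out-of-pocket becomes £0 + £3,870 = £3,870, still under the £7,250 maximum, so no cap applies.

£3,870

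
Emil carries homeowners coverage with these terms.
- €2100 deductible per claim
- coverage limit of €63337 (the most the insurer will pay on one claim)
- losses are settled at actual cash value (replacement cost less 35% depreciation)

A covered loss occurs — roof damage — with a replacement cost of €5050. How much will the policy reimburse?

Actual cash value after 35% depreciation: €5050 × 65% = €3282.50.
Less the €2100 deductible: €3282.50 − €2100 = €1182.50.
€1182.50 ≤ €63337, so the limit doesn't bind; insurer pays €1182.50.

€1182.50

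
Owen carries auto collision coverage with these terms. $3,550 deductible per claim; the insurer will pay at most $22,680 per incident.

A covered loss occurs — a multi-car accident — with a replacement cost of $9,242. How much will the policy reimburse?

$5,692

Less the $3,550 deductible: $9,242 − $3,550 = $5,692.
$5,692 ≤ $22,680, so the limit doesn't bind; insurer pays $5,692.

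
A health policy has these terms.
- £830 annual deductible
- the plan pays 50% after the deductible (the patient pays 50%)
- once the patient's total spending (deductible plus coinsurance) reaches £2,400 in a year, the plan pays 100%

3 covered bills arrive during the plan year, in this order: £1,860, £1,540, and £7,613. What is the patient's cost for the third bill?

Bill 1, £1,860: £830 finishes the deductible; £1,030 goes to coinsurance; patient's 50% is £515. Patient pays £1,345; OOP now £1,345.
Bill 2, £1,540: deductible met; 50% of £1,540 = £770. Patient owes £770 (running OOP £2,115).
Bill 3, £7,613: deductible met; 50% of £7,613 = £3,806.50. OOP would hit £5,921.50 > £2,400, so the cap limits the patient to £2,400 − £2,115 = £285.

£285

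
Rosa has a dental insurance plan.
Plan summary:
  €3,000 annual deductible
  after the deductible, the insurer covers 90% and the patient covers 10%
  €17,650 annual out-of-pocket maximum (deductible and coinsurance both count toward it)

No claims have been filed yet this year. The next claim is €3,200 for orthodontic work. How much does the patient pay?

Nothing has been paid toward the €3,000 deductible, so the first €3,000 of this charge is applied there.
That leaves €3,200 − €3,000 = €200 for coinsurance.
10% of €200 = €20 falls to the patient.
Patient responsibility before any cap: €3,000 + €20 = €3,020.
Cumulative spending €0 + €3,020 = €3,020 stays under the €17,650 maximum.

€3,020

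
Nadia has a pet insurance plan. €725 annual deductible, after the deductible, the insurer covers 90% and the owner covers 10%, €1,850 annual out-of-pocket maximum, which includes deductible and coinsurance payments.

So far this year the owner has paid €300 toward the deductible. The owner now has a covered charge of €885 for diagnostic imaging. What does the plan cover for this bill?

Deductible still to meet: €725 − €300 = €425.
That leaves €885 − €425 = €460 for coinsurance.
Coinsurance: €460 × 10% = €46.
So the owner owes €425 + €46 = €471 before any cap.
Cumulative spending €300 + €471 = €771 stays under the €1,850 maximum.
The plan picks up €885 − €471 = €414.

€414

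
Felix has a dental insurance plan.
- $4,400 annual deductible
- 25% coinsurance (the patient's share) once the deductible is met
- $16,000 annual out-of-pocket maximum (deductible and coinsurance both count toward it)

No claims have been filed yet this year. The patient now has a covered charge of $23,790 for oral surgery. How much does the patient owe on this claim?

$9,247.50

Nothing has been paid toward the $4,400 deductible, so the first $4,400 of this charge is applied there.
That leaves $23,790 − $4,400 = $19,390 for coinsurance.
Coinsurance: $19,390 × 25% = $4,847.50.
Patient responsibility before any cap: $4,400 + $4,847.50 = $9,247.50.
Total out-of-pocket so far would be $0 + $9,247.50 = $9,247.50, below the $16,000 cap — no reduction.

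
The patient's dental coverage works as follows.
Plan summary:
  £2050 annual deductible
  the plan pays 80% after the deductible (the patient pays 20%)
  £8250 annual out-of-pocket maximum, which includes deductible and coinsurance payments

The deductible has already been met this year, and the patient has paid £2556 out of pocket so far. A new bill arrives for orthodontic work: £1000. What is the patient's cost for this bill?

£200

With the deductible met, the entire £1000 is subject to coinsurance.
Coinsurance: £1000 × 20% = £200.
Year-to-date out-of-pocket becomes £2556 + £200 = £2756, still under the £8250 maximum, so no cap applies.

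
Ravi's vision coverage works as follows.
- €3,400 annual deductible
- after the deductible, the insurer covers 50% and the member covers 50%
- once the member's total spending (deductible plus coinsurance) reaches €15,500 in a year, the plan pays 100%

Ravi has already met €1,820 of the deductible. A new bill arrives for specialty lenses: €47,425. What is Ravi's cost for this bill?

Deductible still to meet: €3,400 − €1,820 = €1,580.
That leaves €47,425 − €1,580 = €45,845 for coinsurance.
Coinsurance: €45,845 × 50% = €22,922.50.
So the member owes €1,580 + €22,922.50 = €24,502.50 before any cap.
Year-to-date out-of-pocket would reach €1,820 + €24,502.50 = €26,322.50, above the €15,500 maximum, so the member pays only €15,500 − €1,820 = €13,680.

€13,680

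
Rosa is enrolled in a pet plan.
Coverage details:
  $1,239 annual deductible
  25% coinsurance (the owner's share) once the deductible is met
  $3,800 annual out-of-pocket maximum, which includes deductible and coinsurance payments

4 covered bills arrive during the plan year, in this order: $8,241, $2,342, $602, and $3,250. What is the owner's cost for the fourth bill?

Bill 1, $8,241: $1,239 finishes the deductible; $7,002 goes to coinsurance; owner's 25% is $1,750.50. Cost to owner: $2,989.50. OOP to date $2,989.50.
Bill 2, $2,342: 25% coinsurance on $2,342 = $585.50. Cost to owner: $585.50. OOP to date $3,575.
Bill 3, $602: deductible met; 25% of $602 = $150.50. Owner pays $150.50; OOP now $3,725.50.
Bill 4, $3,250: deductible met; 25% of $3,250 = $812.50. Adding that to $3,725.50 gives $4,538, past the $3,800 cap; owner pays only $3,800 − $3,725.50 = $74.50.

$74.50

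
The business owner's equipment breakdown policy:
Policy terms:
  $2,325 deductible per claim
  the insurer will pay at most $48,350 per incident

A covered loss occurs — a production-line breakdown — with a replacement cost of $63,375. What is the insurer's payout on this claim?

$48,350

Less the $2,325 deductible: $63,375 − $2,325 = $61,050.
Since $61,050 > $48,350, the payout is capped at $48,350.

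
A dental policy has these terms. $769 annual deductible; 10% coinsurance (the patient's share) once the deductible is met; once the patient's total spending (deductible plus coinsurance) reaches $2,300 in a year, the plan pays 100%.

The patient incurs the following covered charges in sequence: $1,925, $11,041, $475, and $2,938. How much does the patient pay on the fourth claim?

$263.80

Claim 1 — $1,925: $769 to deductible, leaving $1,156; patient's 10% is $115.60. Patient pays $884.60; OOP now $884.60.
Claim 2 — $11,041: 10% coinsurance on $11,041 = $1,104.10. Patient owes $1,104.10 (running OOP $1,988.70).
Claim 3 — $475: deductible met; 10% of $475 = $47.50. Patient pays $47.50; OOP now $2,036.20.
Claim 4 — $2,938: deductible met; 10% of $2,938 = $293.80. OOP would hit $2,330 > $2,300, so the cap limits the patient to $2,300 − $2,036.20 = $263.80.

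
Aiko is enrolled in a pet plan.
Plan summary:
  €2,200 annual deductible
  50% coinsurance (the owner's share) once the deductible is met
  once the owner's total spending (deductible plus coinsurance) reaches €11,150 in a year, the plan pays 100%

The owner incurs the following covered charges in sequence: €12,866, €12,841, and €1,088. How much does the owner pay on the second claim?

Claim 1 — €12,866: €2,200 finishes the deductible; €10,666 goes to coinsurance; owner's 50% is €5,333. Owner owes €7,533 (running OOP €7,533).
Claim 2 — €12,841: deductible met; 50% of €12,841 = €6,420.50. OOP would hit €13,953.50 > €11,150, so the cap limits the owner to €11,150 − €7,533 = €3,617.

€3,617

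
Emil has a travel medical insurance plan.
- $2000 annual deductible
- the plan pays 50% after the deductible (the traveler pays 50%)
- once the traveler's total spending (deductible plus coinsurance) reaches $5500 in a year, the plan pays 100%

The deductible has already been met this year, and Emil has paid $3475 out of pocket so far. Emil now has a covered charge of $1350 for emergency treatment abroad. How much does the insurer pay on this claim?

The deductible is already satisfied, so the full bill goes to coinsurance.
Traveler's 50% share of $1350 is $675.
Year-to-date out-of-pocket becomes $3475 + $675 = $4150, still under the $5500 maximum, so no cap applies.
The insurer covers the remainder: $1350 − $675 = $675.

$675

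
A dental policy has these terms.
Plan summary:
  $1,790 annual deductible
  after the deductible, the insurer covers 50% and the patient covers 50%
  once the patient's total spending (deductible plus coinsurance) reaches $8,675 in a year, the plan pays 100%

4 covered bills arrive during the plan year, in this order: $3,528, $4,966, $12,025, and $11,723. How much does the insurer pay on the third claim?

Claim 1 ($3,528): $1,790 finishes the deductible; $1,738 goes to coinsurance; 50% of $1,738 = $869. Patient pays $2,659; OOP now $2,659. Insurer: $3,528 − $2,659 = $869.
Claim 2 ($4,966): 50% coinsurance on $4,966 = $2,483. Cost to patient: $2,483. OOP to date $5,142. Insurer: $4,966 − $2,483 = $2,483.
Claim 3 ($12,025): deductible already satisfied, so patient's share is 50% × $12,025 = $6,012.50. OOP would hit $11,154.50 > $8,675, so the cap limits the patient to $8,675 − $5,142 = $3,533. Insurer: $12,025 − $3,533 = $8,492.

$8,492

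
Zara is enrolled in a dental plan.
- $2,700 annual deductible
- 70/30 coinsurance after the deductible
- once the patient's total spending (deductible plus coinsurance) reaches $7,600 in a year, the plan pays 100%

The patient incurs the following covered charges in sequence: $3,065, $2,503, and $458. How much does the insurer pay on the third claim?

Claim 1 — $3,065: $2,700 finishes the deductible; $365 goes to coinsurance; patient's 30% is $109.50. Cost to patient: $2,809.50. OOP to date $2,809.50. Insurer: $3,065 − $2,809.50 = $255.50.
Claim 2 — $2,503: 30% coinsurance on $2,503 = $750.90. Patient owes $750.90 (running OOP $3,560.40). Plan pays $2,503 − $750.90 = $1,752.10.
Claim 3 — $458: deductible met; 30% of $458 = $137.40. Patient pays $137.40; OOP now $3,697.80. Insurer: $458 − $137.40 = $320.60.

$320.60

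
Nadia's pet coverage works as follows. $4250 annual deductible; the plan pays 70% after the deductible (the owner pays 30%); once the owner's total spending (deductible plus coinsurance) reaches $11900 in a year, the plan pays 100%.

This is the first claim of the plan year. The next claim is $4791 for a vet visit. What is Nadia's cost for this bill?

$4412.30

Nothing has been paid toward the $4250 deductible, so the first $4250 of this charge is applied there.
That leaves $4791 − $4250 = $541 for coinsurance.
Coinsurance: $541 × 30% = $162.30.
That puts the owner's cost at $4250 + $162.30 = $4412.30 before any cap.
Year-to-date out-of-pocket becomes $0 + $4412.30 = $4412.30, still under the $11900 maximum, so no cap applies.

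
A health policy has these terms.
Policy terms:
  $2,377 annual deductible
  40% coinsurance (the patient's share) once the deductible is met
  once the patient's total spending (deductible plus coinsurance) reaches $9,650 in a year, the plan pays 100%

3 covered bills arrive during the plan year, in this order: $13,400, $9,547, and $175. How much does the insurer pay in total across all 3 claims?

$13,472

Bill 1, $13,400: $2,377 finishes the deductible; $11,023 goes to coinsurance; coinsurance $11,023 × 40% = $4,409.20. Patient pays $6,786.20; OOP now $6,786.20. Plan pays $13,400 − $6,786.20 = $6,613.80.
Bill 2, $9,547: deductible already satisfied, so patient's share is 40% × $9,547 = $3,818.80. Adding that to $6,786.20 gives $10,605, past the $9,650 cap; patient pays only $9,650 − $6,786.20 = $2,863.80. Plan pays $9,547 − $2,863.80 = $6,683.20.
Bill 3, $175: deductible already satisfied, so patient's share is 40% × $175 = $70. Adding that to $9,650 gives $9,720, past the $9,650 cap; patient pays only $9,650 − $9,650 = $0. Insurer: $175 − $0 = $175.
Insurer total = bills − patient's total = $23,122 − $9,650 = $13,472.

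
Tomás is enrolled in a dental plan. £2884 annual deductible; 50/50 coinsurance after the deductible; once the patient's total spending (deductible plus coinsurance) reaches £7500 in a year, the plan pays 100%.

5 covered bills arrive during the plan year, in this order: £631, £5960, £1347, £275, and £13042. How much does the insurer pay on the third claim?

£673.50

Bill 1, £631: entire amount goes to the deductible. Cost to patient: £631. OOP to date £631. Insurer: £631 − £631 = £0.
Bill 2, £5960: £2253 to deductible, leaving £3707; coinsurance £3707 × 50% = £1853.50. Patient pays £4106.50; OOP now £4737.50. Insurer: £5960 − £4106.50 = £1853.50.
Bill 3, £1347: deductible already satisfied, so patient's share is 50% × £1347 = £673.50. Cost to patient: £673.50. OOP to date £5411. Insurer: £1347 − £673.50 = £673.50.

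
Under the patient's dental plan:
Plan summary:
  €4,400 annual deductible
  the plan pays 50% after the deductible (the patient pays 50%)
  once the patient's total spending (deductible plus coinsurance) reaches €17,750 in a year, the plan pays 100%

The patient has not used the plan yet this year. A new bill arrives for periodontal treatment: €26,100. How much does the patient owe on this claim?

€15,250

The full €4,400 deductible is still open; €4,400 of this bill applies to it.
The remaining €21,700 (= €26,100 − €4,400) moves to coinsurance.
50% of €21,700 = €10,850 falls to the patient.
That puts the patient's cost at €4,400 + €10,850 = €15,250 before any cap.
Cumulative spending €0 + €15,250 = €15,250 stays under the €17,750 maximum.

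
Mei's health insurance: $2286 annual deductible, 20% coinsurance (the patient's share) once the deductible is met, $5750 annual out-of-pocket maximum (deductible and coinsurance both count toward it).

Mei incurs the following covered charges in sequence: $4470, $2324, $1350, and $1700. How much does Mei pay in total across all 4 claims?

#1 ($4470): $2286 to deductible, leaving $2184; 20% of $2184 = $436.80. Patient pays $2722.80; OOP now $2722.80.
#2 ($2324): 20% coinsurance on $2324 = $464.80. Patient owes $464.80 (running OOP $3187.60).
#3 ($1350): 20% coinsurance on $1350 = $270. Patient pays $270; OOP now $3457.60.
#4 ($1700): 20% coinsurance on $1700 = $340. Patient owes $340 (running OOP $3797.60).
Summing the patient's payments: $2722.80 + $464.80 + $270 + $340 = $3797.60.

$3797.60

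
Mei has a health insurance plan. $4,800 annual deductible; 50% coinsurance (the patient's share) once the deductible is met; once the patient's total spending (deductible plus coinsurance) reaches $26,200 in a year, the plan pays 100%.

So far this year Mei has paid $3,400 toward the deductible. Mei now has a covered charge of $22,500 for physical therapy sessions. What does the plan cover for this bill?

$10,550

$3,400 of the $4,800 deductible is already met, leaving $1,400.
That leaves $22,500 − $1,400 = $21,100 for coinsurance.
Coinsurance: $21,100 × 50% = $10,550.
Patient responsibility before any cap: $1,400 + $10,550 = $11,950.
Cumulative spending $3,400 + $11,950 = $15,350 stays under the $26,200 maximum.
Insurer pays the balance: $22,500 − $11,950 = $10,550.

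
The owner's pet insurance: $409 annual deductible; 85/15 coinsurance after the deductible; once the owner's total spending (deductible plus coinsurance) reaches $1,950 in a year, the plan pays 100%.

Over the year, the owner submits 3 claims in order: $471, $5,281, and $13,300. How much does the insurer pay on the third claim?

$12,560.45

Claim 1 ($471): $409 to deductible, leaving $62; coinsurance $62 × 15% = $9.30. Cost to owner: $418.30. OOP to date $418.30. Insurer: $471 − $418.30 = $52.70.
Claim 2 ($5,281): 15% coinsurance on $5,281 = $792.15. Owner pays $792.15; OOP now $1,210.45. Plan pays $5,281 − $792.15 = $4,488.85.
Claim 3 ($13,300): deductible met; 15% of $13,300 = $1,995. OOP would hit $3,205.45 > $1,950, so the cap limits the owner to $1,950 − $1,210.45 = $739.55. Plan pays $13,300 − $739.55 = $12,560.45.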